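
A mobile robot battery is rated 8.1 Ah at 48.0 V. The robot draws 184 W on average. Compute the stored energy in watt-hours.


E = capacity * V = 8.1*48.0 = 388.8000

388.8000 Wh


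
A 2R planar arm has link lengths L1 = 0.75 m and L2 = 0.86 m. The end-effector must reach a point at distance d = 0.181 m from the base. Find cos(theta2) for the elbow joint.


cos(th2) = (d^2 - L1^2 - L2^2)/(2*L1*L2) = (0.181^2 - 0.75^2 - 0.86^2)/(2*0.75*0.86) = -0.9840

-0.9840


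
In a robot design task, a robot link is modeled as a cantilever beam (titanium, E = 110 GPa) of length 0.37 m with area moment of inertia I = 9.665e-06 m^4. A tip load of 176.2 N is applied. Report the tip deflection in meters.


delta = F*L^3/(3*E*I) = 176.2*0.37^3/(3*1.100e+11*9.665e-06)
      = 8.9250586/3189450 = 2.7983e-06

2.7983e-06 m


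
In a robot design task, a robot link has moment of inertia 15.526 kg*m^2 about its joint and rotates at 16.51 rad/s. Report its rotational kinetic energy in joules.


KE = (1/2)*I*omega^2 = 0.5*15.526*16.51^2 = 2116.0393

2116.0393 J


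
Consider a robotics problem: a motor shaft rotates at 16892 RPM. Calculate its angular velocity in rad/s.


omega = 16892 * 2*pi/60 = 1768.9261

1768.9261 rad/s


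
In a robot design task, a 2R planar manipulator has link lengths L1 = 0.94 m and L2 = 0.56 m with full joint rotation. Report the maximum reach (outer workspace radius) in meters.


r_max = L1 + L2 = 0.94 + 0.56 = 1.5000

1.5000 m


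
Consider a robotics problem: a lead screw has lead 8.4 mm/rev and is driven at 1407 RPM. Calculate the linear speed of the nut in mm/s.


v = lead * (RPM/60) = 8.4*1407/60 = 196.9800

196.9800 mm/s


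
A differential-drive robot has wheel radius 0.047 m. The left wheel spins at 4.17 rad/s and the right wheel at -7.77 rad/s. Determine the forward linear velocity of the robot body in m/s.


v = r*(wR + wL)/2 = 0.047*(-7.77 + 4.17)/2 = -0.0846

-0.0846 m/s


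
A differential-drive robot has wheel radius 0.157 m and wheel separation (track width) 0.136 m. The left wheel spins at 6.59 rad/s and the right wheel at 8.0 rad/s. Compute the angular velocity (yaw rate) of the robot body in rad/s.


omega = r*(wR - wL)/L = 0.157*(8.0 - (6.59))/0.136 = 1.6277

1.6277 rad/s


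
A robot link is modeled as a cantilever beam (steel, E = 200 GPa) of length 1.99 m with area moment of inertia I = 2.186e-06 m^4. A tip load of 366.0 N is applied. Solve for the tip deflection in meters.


delta = F*L^3/(3*E*I) = 366.0*1.99^3/(3*2.000e+11*2.186e-06)
      = 2884.299234/1311600 = 0.0022

0.0022 m


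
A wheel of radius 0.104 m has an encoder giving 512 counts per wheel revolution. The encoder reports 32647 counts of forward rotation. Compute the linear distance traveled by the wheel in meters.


revs = 32647/512 = 63.763672
d = revs * 2*pi*r = 63.763672 * 2*pi*0.104 = 41.6665

41.6665 m


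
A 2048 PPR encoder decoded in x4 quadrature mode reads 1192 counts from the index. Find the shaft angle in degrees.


angle = counts * 360 / (PPR*4) = 1192 * 360 / 8192 = 52.3828

52.3828 degrees


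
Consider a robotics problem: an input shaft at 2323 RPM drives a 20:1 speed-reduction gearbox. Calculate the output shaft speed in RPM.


omega_out = omega_in / N = 2323 / 20 = 116.1500

116.1500 RPM


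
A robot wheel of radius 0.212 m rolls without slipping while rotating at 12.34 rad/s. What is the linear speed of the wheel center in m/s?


v = omega * r = 12.34 * 0.212 = 2.6161

2.6161 m/s


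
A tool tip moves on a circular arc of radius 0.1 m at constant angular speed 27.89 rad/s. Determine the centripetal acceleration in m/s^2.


a_c = omega^2 * r = 27.89^2 * 0.1 = 77.7852

77.7852 m/s^2


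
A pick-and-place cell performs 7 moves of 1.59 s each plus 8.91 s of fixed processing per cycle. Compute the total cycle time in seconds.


T = 7*1.59 + 8.91 = 20.0400

20.0400 s


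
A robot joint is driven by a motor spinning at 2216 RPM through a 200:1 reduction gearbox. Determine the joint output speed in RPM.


omega_joint = omega_motor / N = 2216 / 200 = 11.0800

11.0800 RPM


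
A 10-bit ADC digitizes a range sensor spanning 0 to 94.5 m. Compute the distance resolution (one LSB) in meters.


res = range / 2^n = 94.5/2^10 = 94.5/1024 = 0.0923

0.0923 m


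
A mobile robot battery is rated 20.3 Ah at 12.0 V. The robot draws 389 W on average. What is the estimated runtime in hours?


E = 20.3*12.0 = 243.6000 Wh
t = E/P = 243.6000/389 = 0.6262

0.6262 hours


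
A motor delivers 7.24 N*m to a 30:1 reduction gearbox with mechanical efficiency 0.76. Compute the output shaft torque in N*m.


tau_out = tau_in * N * eta = 7.24 * 30 * 0.76 = 165.0720

165.0720 N*m


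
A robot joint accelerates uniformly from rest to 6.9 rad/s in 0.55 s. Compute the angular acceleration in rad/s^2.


alpha = delta_omega / t = 6.9 / 0.55 = 12.5455

12.5455 rad/s^2


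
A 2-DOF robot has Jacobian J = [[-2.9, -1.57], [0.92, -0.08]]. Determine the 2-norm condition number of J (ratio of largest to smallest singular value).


JJ^T eigenvalues: trace(JJ^T) = 11.7277, det(JJ^T) = det(J)^2 = 2.81031696
s_max^2 = (11.7277 + sqrt(126.29767945))/2 = 11.48296202
s_min^2 = (11.7277 - sqrt(126.29767945))/2 = 0.24473798
kappa = s_max/s_min = sqrt(11.48296202/0.24473798) = 6.8498

6.8498


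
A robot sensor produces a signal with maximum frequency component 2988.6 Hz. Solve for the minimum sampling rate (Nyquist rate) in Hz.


f_s,min = 2*f_max = 2*2988.6 = 5977.2000

5977.2000 Hz


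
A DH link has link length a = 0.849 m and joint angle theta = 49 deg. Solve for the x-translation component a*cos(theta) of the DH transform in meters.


a*cos(theta) = 0.849*cos(49 deg) = 0.5570

0.5570 m


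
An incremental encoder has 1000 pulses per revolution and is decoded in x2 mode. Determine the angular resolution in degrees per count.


resolution = 360 / (PPR * 2) = 360 / 2000 = 0.1800

0.1800 degrees


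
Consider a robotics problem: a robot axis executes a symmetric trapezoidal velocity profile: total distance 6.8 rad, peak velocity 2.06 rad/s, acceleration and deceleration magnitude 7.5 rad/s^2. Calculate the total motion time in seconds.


t_acc = v/a = 2.06/7.5 = 0.274667 s
d_acc = v^2/(2a) = 0.282907 rad (each ramp)
d_cruise = 6.8 - 2*0.282907 = 6.234186 rad
t_cruise = 6.234186/2.06 = 3.026304 s
t_total = 2*0.274667 + 3.026304 = 3.5756

3.5756 s


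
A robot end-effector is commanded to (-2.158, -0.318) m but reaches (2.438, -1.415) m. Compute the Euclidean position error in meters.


dx = 2.438 - (-2.158) = 4.5960, dy = -1.415 - (-0.318) = -1.0970
err = sqrt(21.123216 + 1.203409) = 4.7251

4.7251 m


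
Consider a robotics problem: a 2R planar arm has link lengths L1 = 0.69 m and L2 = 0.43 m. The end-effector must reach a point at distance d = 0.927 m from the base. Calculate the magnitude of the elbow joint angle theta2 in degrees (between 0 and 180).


cos(th2) = (d^2 - L1^2 - L2^2)/(2*L1*L2) = (0.927^2 - 0.69^2 - 0.43^2)/(2*0.69*0.43) = 0.33422481
th2 = acos(0.33422481) = 70.4746 deg

70.4746 degrees


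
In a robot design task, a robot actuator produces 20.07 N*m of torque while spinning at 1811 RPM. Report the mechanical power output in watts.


omega = 1811 * 2*pi/60 = 189.647477 rad/s
P = tau * omega = 20.07 * 189.647477 = 3806.2249

3806.2249 W


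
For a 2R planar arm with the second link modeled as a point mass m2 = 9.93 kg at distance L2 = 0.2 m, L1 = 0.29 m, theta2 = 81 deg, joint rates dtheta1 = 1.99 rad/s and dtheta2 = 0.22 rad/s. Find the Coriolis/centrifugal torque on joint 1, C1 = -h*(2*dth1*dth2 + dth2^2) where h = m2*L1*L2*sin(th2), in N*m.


h = m2*L1*L2*sin(th2) = 9.93*0.29*0.2*sin(81 deg) = 0.568849
C1 = -h*(2*1.99*0.22 + 0.22^2) = -0.568849*0.9240 = -0.5256

-0.5256 N*m


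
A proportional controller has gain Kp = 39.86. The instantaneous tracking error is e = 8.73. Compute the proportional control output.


u_P = Kp * e = 39.86 * 8.73 = 347.9778

347.9778


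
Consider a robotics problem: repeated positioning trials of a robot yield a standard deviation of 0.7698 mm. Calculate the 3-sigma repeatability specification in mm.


repeatability = 3*sigma = 3*0.7698 = 2.3094

2.3094 mm


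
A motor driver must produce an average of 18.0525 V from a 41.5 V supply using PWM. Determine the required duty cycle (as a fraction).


D = V_avg/V_supply = 18.0525/41.5 = 0.4350

0.4350


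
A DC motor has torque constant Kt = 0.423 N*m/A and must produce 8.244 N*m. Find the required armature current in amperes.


I = tau / Kt = 8.244/0.423 = 19.4894

19.4894 A


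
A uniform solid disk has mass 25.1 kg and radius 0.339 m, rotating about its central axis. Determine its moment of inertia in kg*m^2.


I = (1/2)*m*R^2 = 0.5*25.1*0.339^2 = 1.4423

1.4423 kg*m^2


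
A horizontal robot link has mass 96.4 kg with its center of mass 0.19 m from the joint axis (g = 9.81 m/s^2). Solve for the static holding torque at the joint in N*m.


tau = m*g*L = 96.4 * 9.81 * 0.19 = 179.6800

179.6800 N*m


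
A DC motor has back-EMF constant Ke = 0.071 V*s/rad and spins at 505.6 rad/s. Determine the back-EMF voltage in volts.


V_emf = Ke * omega = 0.071*505.6 = 35.8976

35.8976 V


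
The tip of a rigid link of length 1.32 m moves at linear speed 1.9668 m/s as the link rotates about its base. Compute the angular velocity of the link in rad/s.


omega = v / L = 1.9668 / 1.32 = 1.4900

1.4900 rad/s


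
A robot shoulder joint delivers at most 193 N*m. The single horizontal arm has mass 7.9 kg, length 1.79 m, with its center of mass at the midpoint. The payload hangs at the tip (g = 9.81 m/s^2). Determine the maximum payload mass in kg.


tau_arm = m_arm*g*(L/2) = 7.9*9.81*1.79/2 = 69.3616 N*m
tau_payload = tau_max - tau_arm = 193 - 69.3616 = 123.6384
m_payload = tau_payload / (g*L) = 123.6384 / (9.81*1.79) = 7.0410

7.0410 kg


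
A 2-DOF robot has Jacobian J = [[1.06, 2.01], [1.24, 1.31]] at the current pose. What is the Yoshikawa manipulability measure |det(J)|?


det(J) = 1.06*1.31 - (2.01)*(1.24) = -1.1038
|det(J)| = 1.1038

1.1038


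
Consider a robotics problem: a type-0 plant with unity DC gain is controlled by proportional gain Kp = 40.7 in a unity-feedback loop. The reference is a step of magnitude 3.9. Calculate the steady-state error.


e_ss = R/(1 + Kp) = 3.9/(1 + 40.7) = 3.9/41.7000 = 0.0935

0.0935


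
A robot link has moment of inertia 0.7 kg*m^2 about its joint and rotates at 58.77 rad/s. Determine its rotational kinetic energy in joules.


KE = (1/2)*I*omega^2 = 0.5*0.7*58.77^2 = 1208.8695

1208.8695 J


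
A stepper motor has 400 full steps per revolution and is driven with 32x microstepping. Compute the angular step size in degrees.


step = 360/(400*32) = 360/12800 = 0.0281

0.0281 degrees


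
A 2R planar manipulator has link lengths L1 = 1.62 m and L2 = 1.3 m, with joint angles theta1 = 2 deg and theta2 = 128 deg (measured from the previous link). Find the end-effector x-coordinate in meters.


x = L1*cos(th1) + L2*cos(th1+th2) = 1.62*cos(2 deg) + 1.3*cos(130 deg) = 0.7834

0.7834 m


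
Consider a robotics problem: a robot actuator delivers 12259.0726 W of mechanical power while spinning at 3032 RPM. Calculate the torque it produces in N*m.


omega = 3032 * 2*pi/60 = 317.510298 rad/s
tau = P / omega = 12259.0726 / 317.510298 = 38.6100

38.6100 N*m


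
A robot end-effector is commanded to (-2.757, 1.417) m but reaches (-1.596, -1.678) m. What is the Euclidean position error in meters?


dx = -1.596 - (-2.757) = 1.1610, dy = -1.678 - (1.417) = -3.0950
err = sqrt(1.347921 + 9.579025) = 3.3056

3.3056 m


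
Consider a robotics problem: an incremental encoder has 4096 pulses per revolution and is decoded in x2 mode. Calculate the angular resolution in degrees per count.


resolution = 360 / (PPR * 2) = 360 / 8192 = 0.0439

0.0439 degrees


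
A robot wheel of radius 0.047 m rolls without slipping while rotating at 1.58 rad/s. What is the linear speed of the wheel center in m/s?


v = omega * r = 1.58 * 0.047 = 0.0743

0.0743 m/s


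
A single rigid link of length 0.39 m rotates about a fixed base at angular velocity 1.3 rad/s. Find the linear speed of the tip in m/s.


v = L*omega = 0.39 * 1.3 = 0.5070

0.5070 m/s


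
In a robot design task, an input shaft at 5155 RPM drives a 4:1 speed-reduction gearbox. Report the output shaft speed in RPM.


omega_out = omega_in / N = 5155 / 4 = 1288.7500

1288.7500 RPM


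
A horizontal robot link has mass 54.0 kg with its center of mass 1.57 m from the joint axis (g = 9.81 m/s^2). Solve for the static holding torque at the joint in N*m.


tau = m*g*L = 54.0 * 9.81 * 1.57 = 831.6918

831.6918 N*m


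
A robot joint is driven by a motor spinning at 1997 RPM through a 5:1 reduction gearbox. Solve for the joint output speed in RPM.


omega_joint = omega_motor / N = 1997 / 5 = 399.4000

399.4000 RPM


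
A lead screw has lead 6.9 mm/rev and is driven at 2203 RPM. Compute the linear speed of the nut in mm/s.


v = lead * (RPM/60) = 6.9*2203/60 = 253.3450

253.3450 mm/s


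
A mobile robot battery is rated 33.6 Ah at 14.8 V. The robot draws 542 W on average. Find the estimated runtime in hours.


E = 33.6*14.8 = 497.2800 Wh
t = E/P = 497.2800/542 = 0.9175

0.9175 hours


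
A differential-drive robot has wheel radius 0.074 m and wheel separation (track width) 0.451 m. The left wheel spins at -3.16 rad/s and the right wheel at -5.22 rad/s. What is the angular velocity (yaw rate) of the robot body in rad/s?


omega = r*(wR - wL)/L = 0.074*(-5.22 - (-3.16))/0.451 = -0.3380

-0.3380 rad/s


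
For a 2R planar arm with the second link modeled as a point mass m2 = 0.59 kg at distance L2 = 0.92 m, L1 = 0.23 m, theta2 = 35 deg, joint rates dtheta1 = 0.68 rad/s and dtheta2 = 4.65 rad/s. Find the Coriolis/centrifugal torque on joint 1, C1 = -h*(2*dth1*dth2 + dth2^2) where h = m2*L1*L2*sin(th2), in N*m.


h = m2*L1*L2*sin(th2) = 0.59*0.23*0.92*sin(35 deg) = 0.071608
C1 = -h*(2*0.68*4.65 + 4.65^2) = -0.071608*27.9465 = -2.0012

-2.0012 N*m


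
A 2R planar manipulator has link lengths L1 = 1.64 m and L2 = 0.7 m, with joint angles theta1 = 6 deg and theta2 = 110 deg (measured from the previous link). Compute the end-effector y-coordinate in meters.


y = L1*sin(th1) + L2*sin(th1+th2) = 1.64*sin(6 deg) + 0.7*sin(116 deg) = 0.8006

0.8006 m


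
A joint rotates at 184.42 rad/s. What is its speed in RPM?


RPM = 184.42 * 60/(2*pi) = 1761.0813

1761.0813 RPM


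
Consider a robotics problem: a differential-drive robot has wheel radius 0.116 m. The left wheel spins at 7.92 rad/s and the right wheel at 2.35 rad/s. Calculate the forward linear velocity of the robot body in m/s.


v = r*(wR + wL)/2 = 0.116*(2.35 + 7.92)/2 = 0.5957

0.5957 m/s


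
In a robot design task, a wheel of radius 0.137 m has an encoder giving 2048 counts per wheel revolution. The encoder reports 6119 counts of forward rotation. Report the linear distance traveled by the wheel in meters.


revs = 6119/2048 = 2.987793
d = revs * 2*pi*r = 2.987793 * 2*pi*0.137 = 2.5719

2.5719 m


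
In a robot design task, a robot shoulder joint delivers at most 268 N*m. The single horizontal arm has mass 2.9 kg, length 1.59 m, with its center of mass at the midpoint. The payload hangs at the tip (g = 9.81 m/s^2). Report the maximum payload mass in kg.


tau_arm = m_arm*g*(L/2) = 2.9*9.81*1.59/2 = 22.6170 N*m
tau_payload = tau_max - tau_arm = 268 - 22.6170 = 245.3830
m_payload = tau_payload / (g*L) = 245.3830 / (9.81*1.59) = 15.7318

15.7318 kg


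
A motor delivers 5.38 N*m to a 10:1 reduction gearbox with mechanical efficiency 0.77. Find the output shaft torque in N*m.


tau_out = tau_in * N * eta = 5.38 * 10 * 0.77 = 41.4260

41.4260 N*m


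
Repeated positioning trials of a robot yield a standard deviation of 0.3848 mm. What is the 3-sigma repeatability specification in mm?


repeatability = 3*sigma = 3*0.3848 = 1.1544

1.1544 mm


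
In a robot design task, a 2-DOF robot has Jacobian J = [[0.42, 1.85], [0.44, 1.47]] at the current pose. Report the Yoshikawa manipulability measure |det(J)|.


det(J) = 0.42*1.47 - (1.85)*(0.44) = -0.1966
|det(J)| = 0.1966

0.1966


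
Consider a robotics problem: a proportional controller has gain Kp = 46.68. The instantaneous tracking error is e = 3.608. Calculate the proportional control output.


u_P = Kp * e = 46.68 * 3.608 = 168.4214

168.4214


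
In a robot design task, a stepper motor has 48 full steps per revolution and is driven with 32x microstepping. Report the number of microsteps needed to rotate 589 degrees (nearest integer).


step_size = 360/(48*32) = 360/1536 = 0.234375 deg
n = 589/(360/1536) = 589*1536/360 = 2513.0667 -> 2513

2513 steps


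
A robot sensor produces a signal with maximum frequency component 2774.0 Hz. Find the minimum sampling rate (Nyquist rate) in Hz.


f_s,min = 2*f_max = 2*2774.0 = 5548.0000

5548.0000 Hz


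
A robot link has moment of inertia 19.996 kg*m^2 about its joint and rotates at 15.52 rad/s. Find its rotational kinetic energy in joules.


KE = (1/2)*I*omega^2 = 0.5*19.996*15.52^2 = 2408.2223

2408.2223 J


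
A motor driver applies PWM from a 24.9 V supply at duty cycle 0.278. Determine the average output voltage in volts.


V_avg = V_supply * D = 24.9*0.278 = 6.9222

6.9222 V


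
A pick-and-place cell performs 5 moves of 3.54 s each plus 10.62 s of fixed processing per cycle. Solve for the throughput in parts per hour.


T_cycle = 5*3.54 + 10.62 = 28.3200 s
rate = 3600/T = 127.1186

127.1186 parts/hour


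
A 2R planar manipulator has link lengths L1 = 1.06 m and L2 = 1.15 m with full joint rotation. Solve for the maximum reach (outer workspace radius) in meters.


r_max = L1 + L2 = 1.06 + 1.15 = 2.2100

2.2100 m


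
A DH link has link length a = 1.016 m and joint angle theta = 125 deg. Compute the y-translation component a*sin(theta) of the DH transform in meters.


a*sin(theta) = 1.016*sin(125 deg) = 0.8323

0.8323 m


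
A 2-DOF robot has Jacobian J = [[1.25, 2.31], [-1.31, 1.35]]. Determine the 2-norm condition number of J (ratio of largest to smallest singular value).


JJ^T eigenvalues: trace(JJ^T) = 10.4372, det(JJ^T) = det(J)^2 = 22.21802496
s_max^2 = (10.4372 + sqrt(20.06304400))/2 = 7.45818947
s_min^2 = (10.4372 - sqrt(20.06304400))/2 = 2.97901053
kappa = s_max/s_min = sqrt(7.45818947/2.97901053) = 1.5823

1.5823


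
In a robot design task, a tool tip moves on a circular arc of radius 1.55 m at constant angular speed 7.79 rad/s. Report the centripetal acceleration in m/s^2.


a_c = omega^2 * r = 7.79^2 * 1.55 = 94.0604

94.0604 m/s^2


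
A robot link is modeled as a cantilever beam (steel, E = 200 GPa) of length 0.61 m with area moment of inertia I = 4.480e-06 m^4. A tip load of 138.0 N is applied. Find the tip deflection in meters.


delta = F*L^3/(3*E*I) = 138.0*0.61^3/(3*2.000e+11*4.480e-06)
      = 31.323378/2688000 = 1.1653e-05

1.1653e-05 m


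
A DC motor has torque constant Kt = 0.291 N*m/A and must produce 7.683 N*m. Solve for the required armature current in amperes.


I = tau / Kt = 7.683/0.291 = 26.4021

26.4021 A


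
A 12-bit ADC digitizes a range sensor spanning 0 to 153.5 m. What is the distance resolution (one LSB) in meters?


res = range / 2^n = 153.5/2^12 = 153.5/4096 = 0.0375

0.0375 m


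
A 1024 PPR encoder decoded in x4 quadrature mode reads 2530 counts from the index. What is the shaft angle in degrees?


angle = counts * 360 / (PPR*4) = 2530 * 360 / 4096 = 222.3633

222.3633 degrees


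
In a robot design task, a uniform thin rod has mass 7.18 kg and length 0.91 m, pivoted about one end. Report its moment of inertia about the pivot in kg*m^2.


I = (1/3)*m*L^2 = (1/3)*7.18*0.91^2 = 1.9819

1.9819 kg*m^2


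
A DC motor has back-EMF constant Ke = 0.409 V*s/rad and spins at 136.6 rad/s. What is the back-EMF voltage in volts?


V_emf = Ke * omega = 0.409*136.6 = 55.8694

55.8694 V


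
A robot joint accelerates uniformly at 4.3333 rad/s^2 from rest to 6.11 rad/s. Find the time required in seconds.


t = delta_omega / alpha = 6.11 / 4.3333 = 1.4100

1.4100 s


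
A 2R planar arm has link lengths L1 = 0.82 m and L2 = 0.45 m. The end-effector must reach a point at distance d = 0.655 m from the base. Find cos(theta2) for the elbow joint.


cos(th2) = (d^2 - L1^2 - L2^2)/(2*L1*L2) = (0.655^2 - 0.82^2 - 0.45^2)/(2*0.82*0.45) = -0.6042

-0.6042


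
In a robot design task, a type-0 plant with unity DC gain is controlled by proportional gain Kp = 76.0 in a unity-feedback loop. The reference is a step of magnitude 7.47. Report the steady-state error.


e_ss = R/(1 + Kp) = 7.47/(1 + 76.0) = 7.47/77.0000 = 0.0970

0.0970


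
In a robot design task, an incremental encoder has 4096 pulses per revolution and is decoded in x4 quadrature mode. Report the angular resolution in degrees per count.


resolution = 360 / (PPR * 4) = 360 / 16384 = 0.0220

0.0220 degrees


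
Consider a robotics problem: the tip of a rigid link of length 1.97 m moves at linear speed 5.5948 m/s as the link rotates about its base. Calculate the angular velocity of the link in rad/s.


omega = v / L = 5.5948 / 1.97 = 2.8400

2.8400 rad/s


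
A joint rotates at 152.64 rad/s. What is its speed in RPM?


RPM = 152.64 * 60/(2*pi) = 1457.6046

1457.6046 RPM


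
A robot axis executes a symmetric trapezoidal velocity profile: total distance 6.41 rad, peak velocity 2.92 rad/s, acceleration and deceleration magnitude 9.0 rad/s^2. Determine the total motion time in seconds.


t_acc = v/a = 2.92/9.0 = 0.324444 s
d_acc = v^2/(2a) = 0.473689 rad (each ramp)
d_cruise = 6.41 - 2*0.473689 = 5.462622 rad
t_cruise = 5.462622/2.92 = 1.870761 s
t_total = 2*0.324444 + 1.870761 = 2.5196

2.5196 s


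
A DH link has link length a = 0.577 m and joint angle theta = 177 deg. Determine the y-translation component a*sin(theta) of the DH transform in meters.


a*sin(theta) = 0.577*sin(177 deg) = 0.0302

0.0302 m


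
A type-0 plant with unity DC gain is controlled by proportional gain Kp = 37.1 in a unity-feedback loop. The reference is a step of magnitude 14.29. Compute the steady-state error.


e_ss = R/(1 + Kp) = 14.29/(1 + 37.1) = 14.29/38.1000 = 0.3751

0.3751


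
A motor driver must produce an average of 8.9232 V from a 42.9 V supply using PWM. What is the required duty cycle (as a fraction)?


D = V_avg/V_supply = 8.9232/42.9 = 0.2080

0.2080


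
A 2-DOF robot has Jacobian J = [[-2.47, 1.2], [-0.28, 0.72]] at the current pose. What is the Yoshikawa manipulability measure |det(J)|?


det(J) = -2.47*0.72 - (1.2)*(-0.28) = -1.4424
|det(J)| = 1.4424

1.4424


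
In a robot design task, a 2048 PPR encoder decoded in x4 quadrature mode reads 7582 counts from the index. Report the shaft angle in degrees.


angle = counts * 360 / (PPR*4) = 7582 * 360 / 8192 = 333.1934

333.1934 degrees


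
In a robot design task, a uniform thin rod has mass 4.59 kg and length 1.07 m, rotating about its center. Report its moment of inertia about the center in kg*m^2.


I = (1/12)*m*L^2 = (1/12)*4.59*1.07^2 = 0.4379

0.4379 kg*m^2


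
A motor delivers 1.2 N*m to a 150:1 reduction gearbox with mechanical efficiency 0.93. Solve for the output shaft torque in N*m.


tau_out = tau_in * N * eta = 1.2 * 150 * 0.93 = 167.4000

167.4000 N*m


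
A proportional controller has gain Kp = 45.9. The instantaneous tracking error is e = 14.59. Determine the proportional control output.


u_P = Kp * e = 45.9 * 14.59 = 669.6810

669.6810


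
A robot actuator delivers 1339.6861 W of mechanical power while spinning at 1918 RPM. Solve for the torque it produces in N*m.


omega = 1918 * 2*pi/60 = 200.852490 rad/s
tau = P / omega = 1339.6861 / 200.852490 = 6.6700

6.6700 N*m


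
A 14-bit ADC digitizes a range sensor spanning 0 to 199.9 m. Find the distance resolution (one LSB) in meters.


res = range / 2^n = 199.9/2^14 = 199.9/16384 = 0.0122

0.0122 m


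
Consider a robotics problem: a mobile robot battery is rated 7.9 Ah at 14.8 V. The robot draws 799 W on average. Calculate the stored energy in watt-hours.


E = capacity * V = 7.9*14.8 = 116.9200

116.9200 Wh


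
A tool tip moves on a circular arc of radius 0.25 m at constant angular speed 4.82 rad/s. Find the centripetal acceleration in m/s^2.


a_c = omega^2 * r = 4.82^2 * 0.25 = 5.8081

5.8081 m/s^2


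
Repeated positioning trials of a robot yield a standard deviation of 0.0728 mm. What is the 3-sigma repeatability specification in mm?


repeatability = 3*sigma = 3*0.0728 = 0.2184

0.2184 mm


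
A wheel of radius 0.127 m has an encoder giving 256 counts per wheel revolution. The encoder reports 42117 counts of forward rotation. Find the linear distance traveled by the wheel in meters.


revs = 42117/256 = 164.519531
d = revs * 2*pi*r = 164.519531 * 2*pi*0.127 = 131.2808

131.2808 m


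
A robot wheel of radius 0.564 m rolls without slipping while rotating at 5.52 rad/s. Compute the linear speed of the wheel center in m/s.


v = omega * r = 5.52 * 0.564 = 3.1133

3.1133 m/s


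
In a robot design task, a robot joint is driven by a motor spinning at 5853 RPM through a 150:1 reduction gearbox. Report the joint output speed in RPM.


omega_joint = omega_motor / N = 5853 / 150 = 39.0200

39.0200 RPM


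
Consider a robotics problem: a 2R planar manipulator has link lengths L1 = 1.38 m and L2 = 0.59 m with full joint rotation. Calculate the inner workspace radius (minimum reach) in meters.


r_min = |L1 - L2| = |1.38 - 0.59| = 0.7900

0.7900 m


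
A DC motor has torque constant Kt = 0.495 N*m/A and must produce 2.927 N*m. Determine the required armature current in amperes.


I = tau / Kt = 2.927/0.495 = 5.9131

5.9131 A


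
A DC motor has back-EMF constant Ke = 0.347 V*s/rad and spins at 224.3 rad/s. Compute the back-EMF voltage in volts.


V_emf = Ke * omega = 0.347*224.3 = 77.8321

77.8321 V


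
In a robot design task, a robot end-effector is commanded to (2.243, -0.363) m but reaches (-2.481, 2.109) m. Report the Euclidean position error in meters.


dx = -2.481 - (2.243) = -4.7240, dy = 2.109 - (-0.363) = 2.4720
err = sqrt(22.316176 + 6.110784) = 5.3317

5.3317 m


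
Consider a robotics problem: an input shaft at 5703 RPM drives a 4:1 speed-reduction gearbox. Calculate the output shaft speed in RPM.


omega_out = omega_in / N = 5703 / 4 = 1425.7500

1425.7500 RPM


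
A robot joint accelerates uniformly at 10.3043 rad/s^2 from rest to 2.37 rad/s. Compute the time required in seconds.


t = delta_omega / alpha = 2.37 / 10.3043 = 0.2300

0.2300 s


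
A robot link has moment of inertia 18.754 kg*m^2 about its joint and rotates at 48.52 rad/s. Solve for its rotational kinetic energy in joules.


KE = (1/2)*I*omega^2 = 0.5*18.754*48.52^2 = 22075.2434

22075.2434 J


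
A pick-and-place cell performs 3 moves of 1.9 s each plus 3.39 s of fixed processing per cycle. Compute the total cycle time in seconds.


T = 3*1.9 + 3.39 = 9.0900

9.0900 s


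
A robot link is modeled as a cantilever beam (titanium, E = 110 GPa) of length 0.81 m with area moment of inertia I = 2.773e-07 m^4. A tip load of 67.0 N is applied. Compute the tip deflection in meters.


delta = F*L^3/(3*E*I) = 67.0*0.81^3/(3*1.100e+11*2.773e-07)
      = 35.606547/91509 = 3.8910e-04

3.8910e-04 m


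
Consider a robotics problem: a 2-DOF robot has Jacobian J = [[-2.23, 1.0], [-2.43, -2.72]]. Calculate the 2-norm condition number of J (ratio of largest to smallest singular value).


JJ^T eigenvalues: trace(JJ^T) = 19.2762, det(JJ^T) = det(J)^2 = 72.17521936
s_max^2 = (19.2762 + sqrt(82.87100900))/2 = 14.18977576
s_min^2 = (19.2762 - sqrt(82.87100900))/2 = 5.08642424
kappa = s_max/s_min = sqrt(14.18977576/5.08642424) = 1.6702

1.6702


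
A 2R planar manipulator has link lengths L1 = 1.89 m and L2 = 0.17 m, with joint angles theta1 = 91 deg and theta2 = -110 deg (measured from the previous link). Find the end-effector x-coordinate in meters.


x = L1*cos(th1) + L2*cos(th1+th2) = 1.89*cos(91 deg) + 0.17*cos(-19 deg) = 0.1278

0.1278 m


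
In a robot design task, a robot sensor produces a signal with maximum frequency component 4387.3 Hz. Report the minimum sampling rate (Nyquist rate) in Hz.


f_s,min = 2*f_max = 2*4387.3 = 8774.6000

8774.6000 Hz


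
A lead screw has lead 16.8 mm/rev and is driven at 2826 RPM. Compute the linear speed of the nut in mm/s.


v = lead * (RPM/60) = 16.8*2826/60 = 791.2800

791.2800 mm/s


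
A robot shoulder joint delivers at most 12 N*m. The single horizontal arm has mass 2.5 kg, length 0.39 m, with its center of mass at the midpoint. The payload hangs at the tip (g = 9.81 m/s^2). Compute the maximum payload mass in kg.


tau_arm = m_arm*g*(L/2) = 2.5*9.81*0.39/2 = 4.7824 N*m
tau_payload = tau_max - tau_arm = 12 - 4.7824 = 7.2176
m_payload = tau_payload / (g*L) = 7.2176 / (9.81*0.39) = 1.8865

1.8865 kg


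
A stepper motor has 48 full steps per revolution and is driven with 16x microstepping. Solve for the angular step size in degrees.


step = 360/(48*16) = 360/768 = 0.4688

0.4688 degrees


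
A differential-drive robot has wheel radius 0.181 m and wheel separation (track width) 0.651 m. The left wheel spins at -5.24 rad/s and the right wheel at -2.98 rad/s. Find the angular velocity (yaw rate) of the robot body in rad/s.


omega = r*(wR - wL)/L = 0.181*(-2.98 - (-5.24))/0.651 = 0.6284

0.6284 rad/s


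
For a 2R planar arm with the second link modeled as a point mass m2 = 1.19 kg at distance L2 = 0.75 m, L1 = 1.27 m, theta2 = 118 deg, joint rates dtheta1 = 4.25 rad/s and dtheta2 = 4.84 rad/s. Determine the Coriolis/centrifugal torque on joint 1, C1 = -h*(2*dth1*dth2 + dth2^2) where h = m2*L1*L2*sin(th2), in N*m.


h = m2*L1*L2*sin(th2) = 1.19*1.27*0.75*sin(118 deg) = 1.000799
C1 = -h*(2*4.25*4.84 + 4.84^2) = -1.000799*64.5656 = -64.6172

-64.6172 N*m


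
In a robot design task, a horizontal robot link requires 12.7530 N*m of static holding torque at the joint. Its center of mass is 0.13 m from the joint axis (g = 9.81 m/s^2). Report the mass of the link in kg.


m = tau / (g*L) = 12.7530 / (9.81 * 0.13) = 10.0000

10.0000 kg


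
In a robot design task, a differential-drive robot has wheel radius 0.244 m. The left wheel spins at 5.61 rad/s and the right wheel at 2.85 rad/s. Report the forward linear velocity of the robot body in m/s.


v = r*(wR + wL)/2 = 0.244*(2.85 + 5.61)/2 = 1.0321

1.0321 m/s


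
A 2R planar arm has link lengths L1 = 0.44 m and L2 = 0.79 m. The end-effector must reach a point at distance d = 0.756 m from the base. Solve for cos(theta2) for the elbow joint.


cos(th2) = (d^2 - L1^2 - L2^2)/(2*L1*L2) = (0.756^2 - 0.44^2 - 0.79^2)/(2*0.44*0.79) = -0.3541

-0.3541


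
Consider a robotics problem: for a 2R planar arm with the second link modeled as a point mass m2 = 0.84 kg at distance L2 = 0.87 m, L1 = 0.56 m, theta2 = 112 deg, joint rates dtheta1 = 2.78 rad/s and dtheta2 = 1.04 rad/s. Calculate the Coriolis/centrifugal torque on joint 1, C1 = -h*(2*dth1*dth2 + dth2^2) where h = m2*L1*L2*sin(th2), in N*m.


h = m2*L1*L2*sin(th2) = 0.84*0.56*0.87*sin(112 deg) = 0.379448
C1 = -h*(2*2.78*1.04 + 1.04^2) = -0.379448*6.8640 = -2.6045

-2.6045 N*m


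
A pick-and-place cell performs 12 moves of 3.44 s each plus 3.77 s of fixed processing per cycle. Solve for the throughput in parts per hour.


T_cycle = 12*3.44 + 3.77 = 45.0500 s
rate = 3600/T = 79.9112

79.9112 parts/hour


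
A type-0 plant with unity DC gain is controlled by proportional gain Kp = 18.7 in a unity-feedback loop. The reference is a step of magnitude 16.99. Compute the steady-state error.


e_ss = R/(1 + Kp) = 16.99/(1 + 18.7) = 16.99/19.7000 = 0.8624

0.8624


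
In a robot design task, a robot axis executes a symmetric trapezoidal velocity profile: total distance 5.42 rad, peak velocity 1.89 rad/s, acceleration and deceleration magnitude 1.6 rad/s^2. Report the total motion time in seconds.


t_acc = v/a = 1.89/1.6 = 1.181250 s
d_acc = v^2/(2a) = 1.116281 rad (each ramp)
d_cruise = 5.42 - 2*1.116281 = 3.187438 rad
t_cruise = 3.187438/1.89 = 1.686475 s
t_total = 2*1.181250 + 1.686475 = 4.0490

4.0490 s


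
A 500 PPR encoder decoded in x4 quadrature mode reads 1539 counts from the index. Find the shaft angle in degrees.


angle = counts * 360 / (PPR*4) = 1539 * 360 / 2000 = 277.0200

277.0200 degrees


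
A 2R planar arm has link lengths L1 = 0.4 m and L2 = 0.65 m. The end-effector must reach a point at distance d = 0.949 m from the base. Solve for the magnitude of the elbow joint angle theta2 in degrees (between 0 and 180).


cos(th2) = (d^2 - L1^2 - L2^2)/(2*L1*L2) = (0.949^2 - 0.4^2 - 0.65^2)/(2*0.4*0.65) = 0.61173269
th2 = acos(0.61173269) = 52.2851 deg

52.2851 degrees


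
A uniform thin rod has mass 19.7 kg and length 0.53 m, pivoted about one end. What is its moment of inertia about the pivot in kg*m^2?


I = (1/3)*m*L^2 = (1/3)*19.7*0.53^2 = 1.8446

1.8446 kg*m^2


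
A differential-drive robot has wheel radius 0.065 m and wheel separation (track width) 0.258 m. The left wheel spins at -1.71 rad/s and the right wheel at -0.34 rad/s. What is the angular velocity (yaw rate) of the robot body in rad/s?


omega = r*(wR - wL)/L = 0.065*(-0.34 - (-1.71))/0.258 = 0.3452

0.3452 rad/s


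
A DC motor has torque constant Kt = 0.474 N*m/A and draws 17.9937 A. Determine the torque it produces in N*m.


tau = Kt * I = 0.474*17.9937 = 8.5290

8.5290 N*m


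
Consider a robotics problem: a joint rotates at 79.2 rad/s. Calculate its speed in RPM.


RPM = 79.2 * 60/(2*pi) = 756.3043

756.3043 RPM


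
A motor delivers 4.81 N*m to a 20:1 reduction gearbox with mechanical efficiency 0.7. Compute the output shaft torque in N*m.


tau_out = tau_in * N * eta = 4.81 * 20 * 0.7 = 67.3400

67.3400 N*m


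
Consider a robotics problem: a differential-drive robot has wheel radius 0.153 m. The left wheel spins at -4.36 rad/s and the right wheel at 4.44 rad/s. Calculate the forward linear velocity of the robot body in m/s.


v = r*(wR + wL)/2 = 0.153*(4.44 + -4.36)/2 = 0.0061

0.0061 m/s


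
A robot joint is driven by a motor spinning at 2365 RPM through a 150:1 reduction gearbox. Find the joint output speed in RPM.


omega_joint = omega_motor / N = 2365 / 150 = 15.7667

15.7667 RPM


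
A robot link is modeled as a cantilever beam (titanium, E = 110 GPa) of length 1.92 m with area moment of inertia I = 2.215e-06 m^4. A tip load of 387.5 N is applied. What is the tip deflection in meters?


delta = F*L^3/(3*E*I) = 387.5*1.92^3/(3*1.100e+11*2.215e-06)
      = 2742.6816/730950 = 0.0038

0.0038 m


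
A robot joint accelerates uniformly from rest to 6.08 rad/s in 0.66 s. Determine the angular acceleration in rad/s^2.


alpha = delta_omega / t = 6.08 / 0.66 = 9.2121

9.2121 rad/s^2


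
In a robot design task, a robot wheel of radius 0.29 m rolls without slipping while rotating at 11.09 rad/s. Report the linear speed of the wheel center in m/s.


v = omega * r = 11.09 * 0.29 = 3.2161

3.2161 m/s


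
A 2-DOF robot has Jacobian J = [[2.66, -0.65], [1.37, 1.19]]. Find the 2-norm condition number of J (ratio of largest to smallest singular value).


JJ^T eigenvalues: trace(JJ^T) = 10.7911, det(JJ^T) = det(J)^2 = 16.45032481
s_max^2 = (10.7911 + sqrt(50.64653997))/2 = 8.95386912
s_min^2 = (10.7911 - sqrt(50.64653997))/2 = 1.83723088
kappa = s_max/s_min = sqrt(8.95386912/1.83723088) = 2.2076

2.2076


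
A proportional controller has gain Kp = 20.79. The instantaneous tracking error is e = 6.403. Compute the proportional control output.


u_P = Kp * e = 20.79 * 6.403 = 133.1184

133.1184


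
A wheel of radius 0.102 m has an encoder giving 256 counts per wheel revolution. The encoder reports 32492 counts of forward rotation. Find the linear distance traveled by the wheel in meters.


revs = 32492/256 = 126.921875
d = revs * 2*pi*r = 126.921875 * 2*pi*0.102 = 81.3423

81.3423 m


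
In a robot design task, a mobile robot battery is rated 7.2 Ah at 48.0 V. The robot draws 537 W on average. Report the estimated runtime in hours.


E = 7.2*48.0 = 345.6000 Wh
t = E/P = 345.6000/537 = 0.6436

0.6436 hours


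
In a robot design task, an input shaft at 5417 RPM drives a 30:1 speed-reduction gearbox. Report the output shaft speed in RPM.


omega_out = omega_in / N = 5417 / 30 = 180.5667

180.5667 RPM


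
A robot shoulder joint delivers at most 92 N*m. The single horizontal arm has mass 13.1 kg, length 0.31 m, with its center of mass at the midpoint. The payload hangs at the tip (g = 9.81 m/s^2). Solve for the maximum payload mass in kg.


tau_arm = m_arm*g*(L/2) = 13.1*9.81*0.31/2 = 19.9192 N*m
tau_payload = tau_max - tau_arm = 92 - 19.9192 = 72.0808
m_payload = tau_payload / (g*L) = 72.0808 / (9.81*0.31) = 23.7022

23.7022 kg


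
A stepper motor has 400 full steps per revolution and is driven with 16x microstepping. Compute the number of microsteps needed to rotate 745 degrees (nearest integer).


step_size = 360/(400*16) = 360/6400 = 0.056250 deg
n = 745/(360/6400) = 745*6400/360 = 13244.4444 -> 13244

13244 steps


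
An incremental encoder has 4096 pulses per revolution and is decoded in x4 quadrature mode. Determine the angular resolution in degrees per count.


resolution = 360 / (PPR * 4) = 360 / 16384 = 0.0220

0.0220 degrees


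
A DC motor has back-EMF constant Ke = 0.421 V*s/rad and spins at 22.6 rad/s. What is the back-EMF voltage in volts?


V_emf = Ke * omega = 0.421*22.6 = 9.5146

9.5146 V


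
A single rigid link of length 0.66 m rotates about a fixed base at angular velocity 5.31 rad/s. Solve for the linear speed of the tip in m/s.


v = L*omega = 0.66 * 5.31 = 3.5046

3.5046 m/s


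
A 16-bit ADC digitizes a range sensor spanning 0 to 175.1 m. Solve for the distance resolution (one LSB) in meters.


res = range / 2^n = 175.1/2^16 = 175.1/65536 = 0.0027

0.0027 m


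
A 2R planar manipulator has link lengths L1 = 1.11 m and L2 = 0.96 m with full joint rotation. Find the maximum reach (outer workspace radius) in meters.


r_max = L1 + L2 = 1.11 + 0.96 = 2.0700

2.0700 m


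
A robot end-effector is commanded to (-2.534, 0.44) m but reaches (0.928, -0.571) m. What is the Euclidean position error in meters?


dx = 0.928 - (-2.534) = 3.4620, dy = -0.571 - (0.44) = -1.0110
err = sqrt(11.985444 + 1.022121) = 3.6066

3.6066 m


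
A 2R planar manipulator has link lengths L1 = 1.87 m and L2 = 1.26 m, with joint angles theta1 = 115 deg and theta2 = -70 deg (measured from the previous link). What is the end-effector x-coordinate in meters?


x = L1*cos(th1) + L2*cos(th1+th2) = 1.87*cos(115 deg) + 1.26*cos(45 deg) = 0.1007

0.1007 m


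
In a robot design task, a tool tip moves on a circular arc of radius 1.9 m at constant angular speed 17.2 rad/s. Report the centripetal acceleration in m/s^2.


a_c = omega^2 * r = 17.2^2 * 1.9 = 562.0960

562.0960 m/s^2


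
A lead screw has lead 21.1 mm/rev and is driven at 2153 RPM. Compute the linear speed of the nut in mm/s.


v = lead * (RPM/60) = 21.1*2153/60 = 757.1383

757.1383 mm/s


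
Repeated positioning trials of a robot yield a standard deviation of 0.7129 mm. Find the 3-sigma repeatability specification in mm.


repeatability = 3*sigma = 3*0.7129 = 2.1387

2.1387 mm


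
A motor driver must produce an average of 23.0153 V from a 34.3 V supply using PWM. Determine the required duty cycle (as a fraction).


D = V_avg/V_supply = 23.0153/34.3 = 0.6710

0.6710
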